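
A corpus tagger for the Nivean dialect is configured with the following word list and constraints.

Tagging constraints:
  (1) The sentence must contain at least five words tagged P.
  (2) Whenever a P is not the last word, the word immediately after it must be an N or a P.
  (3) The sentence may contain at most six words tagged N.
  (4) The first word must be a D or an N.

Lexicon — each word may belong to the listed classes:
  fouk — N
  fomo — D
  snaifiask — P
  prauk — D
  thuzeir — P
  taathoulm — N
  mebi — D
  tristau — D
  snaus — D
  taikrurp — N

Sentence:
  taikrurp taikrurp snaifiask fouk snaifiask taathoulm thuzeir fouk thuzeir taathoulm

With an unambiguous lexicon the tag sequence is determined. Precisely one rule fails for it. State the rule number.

1

Fixed tagging: N N P N P N P N P N.
Applying the rules: R1 violated, R2 holds, R3 holds, R4 holds.
Only rule 1 fails.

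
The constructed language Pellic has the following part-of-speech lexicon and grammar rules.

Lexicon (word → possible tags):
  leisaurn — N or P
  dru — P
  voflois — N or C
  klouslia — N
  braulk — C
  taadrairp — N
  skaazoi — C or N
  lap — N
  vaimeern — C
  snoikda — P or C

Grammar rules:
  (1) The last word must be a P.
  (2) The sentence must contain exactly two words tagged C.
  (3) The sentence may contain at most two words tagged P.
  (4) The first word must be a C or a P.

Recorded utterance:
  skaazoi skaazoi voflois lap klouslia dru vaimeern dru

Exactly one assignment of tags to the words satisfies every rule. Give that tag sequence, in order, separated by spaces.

C N N N N P C P

Candidates per position — 1:skaazoi {C,N}; 2:skaazoi {C,N}; 3:voflois {N,C}; 4:lap {N}; 5:klouslia {N}; 6:dru {P}; 7:vaimeern {C}; 8:dru {P}.
Position 1: tagging it N would leave rule 4 unsatisfiable, so it must be C.
Position 2: tagging it C would leave rule 2 unsatisfiable, so it must be N.
Position 3: tagging it C would leave rule 2 unsatisfiable, so it must be N.
The unique satisfying tagging is: C N N N N P C P.
Check: rule 1 ok; rule 2 ok; rule 3 ok; rule 4 ok.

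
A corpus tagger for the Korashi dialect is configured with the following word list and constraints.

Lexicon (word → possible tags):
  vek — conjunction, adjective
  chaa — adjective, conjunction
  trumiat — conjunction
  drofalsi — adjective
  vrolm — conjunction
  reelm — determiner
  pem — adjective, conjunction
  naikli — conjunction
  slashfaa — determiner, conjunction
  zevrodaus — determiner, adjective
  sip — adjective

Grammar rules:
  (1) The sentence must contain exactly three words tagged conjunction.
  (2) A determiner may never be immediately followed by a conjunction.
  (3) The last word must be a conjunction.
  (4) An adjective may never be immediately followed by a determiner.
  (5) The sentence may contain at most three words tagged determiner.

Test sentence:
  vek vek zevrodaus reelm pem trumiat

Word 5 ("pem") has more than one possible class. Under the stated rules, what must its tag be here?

adjective

Candidates per position — 1:vek {conjunction,adjective}; 2:vek {conjunction,adjective}; 3:zevrodaus {determiner,adjective}; 4:reelm {determiner}; 5:pem {adjective,conjunction}; 6:trumiat {conjunction}.
Position 2: tagging it adjective would leave rule 4 unsatisfiable, so it must be conjunction.
Position 3: tagging it adjective would leave rule 4 unsatisfiable, so it must be determiner.
Position 5: tagging it conjunction would leave rule 2 unsatisfiable, so it must be adjective.
Position 1: tagging it adjective would leave rule 1 unsatisfiable, so it must be conjunction.
That leaves exactly one tagging: conjunction conjunction determiner determiner adjective conjunction.
Verifying each rule — rule 1 holds; rule 2 holds; rule 3 holds; rule 4 holds; rule 5 holds.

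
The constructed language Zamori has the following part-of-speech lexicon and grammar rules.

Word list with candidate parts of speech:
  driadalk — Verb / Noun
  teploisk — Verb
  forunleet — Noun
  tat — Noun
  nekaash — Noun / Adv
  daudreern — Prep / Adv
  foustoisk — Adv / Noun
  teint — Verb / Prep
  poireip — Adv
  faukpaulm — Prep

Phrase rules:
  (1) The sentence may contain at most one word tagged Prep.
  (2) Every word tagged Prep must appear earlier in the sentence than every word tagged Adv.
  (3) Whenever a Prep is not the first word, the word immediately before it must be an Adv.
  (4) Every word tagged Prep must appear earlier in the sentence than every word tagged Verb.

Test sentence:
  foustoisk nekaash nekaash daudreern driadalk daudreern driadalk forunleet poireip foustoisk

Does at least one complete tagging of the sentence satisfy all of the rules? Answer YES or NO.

Candidates per position — 1:foustoisk {Adv,Noun}; 2:nekaash {Noun,Adv}; 3:nekaash {Noun,Adv}; 4:daudreern {Prep,Adv}; 5:driadalk {Verb,Noun}; 6:daudreern {Prep,Adv}; 7:driadalk {Verb,Noun}; 8:forunleet {Noun}; 9:poireip {Adv}; 10:foustoisk {Adv,Noun}.
One satisfying assignment: Adv Adv Adv Adv Verb Adv Noun Noun Adv Adv.
Rule-by-rule: rule 1 satisfied; rule 2 satisfied; rule 3 satisfied; rule 4 satisfied.

YES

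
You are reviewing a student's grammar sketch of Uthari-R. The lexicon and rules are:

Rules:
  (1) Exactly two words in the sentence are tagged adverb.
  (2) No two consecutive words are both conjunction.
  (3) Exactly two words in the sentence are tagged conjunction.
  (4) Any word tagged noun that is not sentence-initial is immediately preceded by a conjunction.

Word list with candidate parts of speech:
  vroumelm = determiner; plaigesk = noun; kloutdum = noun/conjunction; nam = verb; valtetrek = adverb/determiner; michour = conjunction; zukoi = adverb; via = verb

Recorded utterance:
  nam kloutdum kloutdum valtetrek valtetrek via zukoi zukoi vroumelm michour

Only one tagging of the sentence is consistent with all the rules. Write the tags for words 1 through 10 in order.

Candidates per position — 1:nam {verb}; 2:kloutdum {noun,conjunction}; 3:kloutdum {noun,conjunction}; 4:valtetrek {adverb,determiner}; 5:valtetrek {adverb,determiner}; 6:via {verb}; 7:zukoi {adverb}; 8:zukoi {adverb}; 9:vroumelm {determiner}; 10:michour {conjunction}.
If word 2 were noun, no tagging could satisfy rule 4; so word 2 is conjunction.
If word 3 were conjunction, no tagging could satisfy rule 2; so word 3 is noun.
If word 4 were adverb, no tagging could satisfy rule 1; so word 4 is determiner.
If word 5 were adverb, no tagging could satisfy rule 1; so word 5 is determiner.
That leaves exactly one tagging: verb conjunction noun determiner determiner verb adverb adverb determiner conjunction.
Checking: rule 1 ✓; rule 2 ✓; rule 3 ✓; rule 4 ✓.

verb conjunction noun determiner determiner verb adverb adverb determiner conjunction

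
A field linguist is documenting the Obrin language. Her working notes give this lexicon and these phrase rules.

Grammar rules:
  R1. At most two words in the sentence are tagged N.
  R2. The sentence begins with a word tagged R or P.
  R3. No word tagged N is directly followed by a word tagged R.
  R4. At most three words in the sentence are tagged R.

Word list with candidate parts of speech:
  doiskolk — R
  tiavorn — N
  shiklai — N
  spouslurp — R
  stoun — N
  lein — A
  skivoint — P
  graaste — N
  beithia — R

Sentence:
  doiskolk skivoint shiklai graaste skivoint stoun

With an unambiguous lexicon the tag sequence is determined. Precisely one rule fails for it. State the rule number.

Fixed tagging: R P N N P N.
Checking each rule: R1 ✗, R2 ✓, R3 ✓, R4 ✓.
Only rule 1 fails.

1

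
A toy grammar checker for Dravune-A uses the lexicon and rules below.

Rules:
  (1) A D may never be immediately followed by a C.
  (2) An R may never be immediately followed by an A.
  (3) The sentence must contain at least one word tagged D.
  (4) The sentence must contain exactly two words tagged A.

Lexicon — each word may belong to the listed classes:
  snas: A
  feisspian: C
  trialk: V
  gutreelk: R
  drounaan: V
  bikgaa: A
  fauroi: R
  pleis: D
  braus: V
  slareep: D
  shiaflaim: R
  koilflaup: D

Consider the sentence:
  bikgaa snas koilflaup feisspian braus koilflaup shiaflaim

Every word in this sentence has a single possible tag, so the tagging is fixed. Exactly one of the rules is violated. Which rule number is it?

Fixed tagging: A A D C V D R.
Applying the rules: R1 violated, R2 holds, R3 holds, R4 holds.
Only rule 1 fails.

1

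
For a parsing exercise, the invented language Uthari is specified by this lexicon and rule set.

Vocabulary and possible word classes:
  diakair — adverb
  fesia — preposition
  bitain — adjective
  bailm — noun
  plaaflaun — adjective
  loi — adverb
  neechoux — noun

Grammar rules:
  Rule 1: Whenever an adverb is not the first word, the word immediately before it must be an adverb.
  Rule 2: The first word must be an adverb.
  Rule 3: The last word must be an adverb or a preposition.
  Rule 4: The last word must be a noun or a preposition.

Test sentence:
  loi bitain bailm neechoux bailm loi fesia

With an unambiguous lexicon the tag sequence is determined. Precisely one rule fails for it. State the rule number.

Fixed tagging: adverb adjective noun noun noun adverb preposition.
Rule check: R1 fail, R2 pass, R3 pass, R4 pass.
Only rule 1 fails.

1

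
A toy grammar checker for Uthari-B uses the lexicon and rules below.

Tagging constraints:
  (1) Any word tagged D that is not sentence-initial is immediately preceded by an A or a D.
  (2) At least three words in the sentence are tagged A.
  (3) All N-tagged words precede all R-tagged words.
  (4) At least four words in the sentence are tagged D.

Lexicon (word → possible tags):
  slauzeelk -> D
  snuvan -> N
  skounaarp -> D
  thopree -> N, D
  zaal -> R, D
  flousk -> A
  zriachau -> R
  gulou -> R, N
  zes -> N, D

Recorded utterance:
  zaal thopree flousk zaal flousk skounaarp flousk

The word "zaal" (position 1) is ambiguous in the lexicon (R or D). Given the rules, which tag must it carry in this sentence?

Candidates per position — 1:zaal {R,D}; 2:thopree {N,D}; 3:flousk {A}; 4:zaal {R,D}; 5:flousk {A}; 6:skounaarp {D}; 7:flousk {A}.
Position 1: R is ruled out by rule 4; that leaves D.
Position 2: N is ruled out by rule 4; that leaves D.
Position 4: R is ruled out by rule 4; that leaves D.
The only consistent sequence is: D D A D A D A.
Verifying each rule — rule 1 holds; rule 2 holds; rule 3 holds; rule 4 holds.

D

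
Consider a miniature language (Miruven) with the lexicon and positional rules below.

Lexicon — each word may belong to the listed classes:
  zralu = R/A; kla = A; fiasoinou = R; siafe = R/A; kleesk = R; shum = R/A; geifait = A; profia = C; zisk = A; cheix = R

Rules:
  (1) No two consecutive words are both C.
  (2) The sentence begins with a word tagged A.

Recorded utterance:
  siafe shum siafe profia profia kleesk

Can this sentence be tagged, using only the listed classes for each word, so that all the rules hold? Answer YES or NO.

Candidates per position — 1:siafe {R,A}; 2:shum {R,A}; 3:siafe {R,A}; 4:profia {C}; 5:profia {C}; 6:kleesk {R}.
Rule 1 cannot be satisfied by any choice of tags from the lexicon.
So there is no consistent tagging.

NO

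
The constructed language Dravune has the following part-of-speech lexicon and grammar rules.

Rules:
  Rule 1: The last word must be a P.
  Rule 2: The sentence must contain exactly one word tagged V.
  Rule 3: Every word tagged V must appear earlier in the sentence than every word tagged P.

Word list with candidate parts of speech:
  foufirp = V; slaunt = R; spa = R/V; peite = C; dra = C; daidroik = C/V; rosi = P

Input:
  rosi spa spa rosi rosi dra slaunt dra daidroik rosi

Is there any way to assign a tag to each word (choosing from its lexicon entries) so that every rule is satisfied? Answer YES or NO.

Candidates per position — 1:rosi {P}; 2:spa {R,V}; 3:spa {R,V}; 4:rosi {P}; 5:rosi {P}; 6:dra {C}; 7:slaunt {R}; 8:dra {C}; 9:daidroik {C,V}; 10:rosi {P}.
Every candidate sequence violates at least one rule; no consistent tagging exists.

NO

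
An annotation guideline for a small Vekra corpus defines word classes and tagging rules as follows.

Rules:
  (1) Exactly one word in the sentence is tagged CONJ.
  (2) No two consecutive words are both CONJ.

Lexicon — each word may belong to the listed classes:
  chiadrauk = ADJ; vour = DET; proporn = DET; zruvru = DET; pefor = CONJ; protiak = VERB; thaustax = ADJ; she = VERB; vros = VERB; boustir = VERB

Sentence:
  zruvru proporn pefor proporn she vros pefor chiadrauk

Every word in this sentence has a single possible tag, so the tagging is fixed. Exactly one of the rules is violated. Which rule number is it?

1

Fixed tagging: DET DET CONJ DET VERB VERB CONJ ADJ.
Applying the rules: R1 fail, R2 pass.
Only rule 1 fails.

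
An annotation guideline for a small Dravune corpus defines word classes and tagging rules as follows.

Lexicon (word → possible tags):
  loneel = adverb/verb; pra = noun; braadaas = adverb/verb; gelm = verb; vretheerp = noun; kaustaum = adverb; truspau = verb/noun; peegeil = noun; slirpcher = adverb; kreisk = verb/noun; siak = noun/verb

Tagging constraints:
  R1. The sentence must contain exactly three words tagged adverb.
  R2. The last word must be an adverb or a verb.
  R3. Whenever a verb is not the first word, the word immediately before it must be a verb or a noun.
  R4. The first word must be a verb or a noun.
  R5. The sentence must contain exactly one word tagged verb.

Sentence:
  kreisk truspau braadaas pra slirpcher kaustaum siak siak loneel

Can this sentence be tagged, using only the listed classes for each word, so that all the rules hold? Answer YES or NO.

Candidates per position — 1:kreisk {verb,noun}; 2:truspau {verb,noun}; 3:braadaas {adverb,verb}; 4:pra {noun}; 5:slirpcher {adverb}; 6:kaustaum {adverb}; 7:siak {noun,verb}; 8:siak {noun,verb}; 9:loneel {adverb,verb}.
One satisfying assignment: noun noun adverb noun adverb adverb noun noun verb.
Check: rule 1 holds; rule 2 holds; rule 3 holds; rule 4 holds; rule 5 holds.

YES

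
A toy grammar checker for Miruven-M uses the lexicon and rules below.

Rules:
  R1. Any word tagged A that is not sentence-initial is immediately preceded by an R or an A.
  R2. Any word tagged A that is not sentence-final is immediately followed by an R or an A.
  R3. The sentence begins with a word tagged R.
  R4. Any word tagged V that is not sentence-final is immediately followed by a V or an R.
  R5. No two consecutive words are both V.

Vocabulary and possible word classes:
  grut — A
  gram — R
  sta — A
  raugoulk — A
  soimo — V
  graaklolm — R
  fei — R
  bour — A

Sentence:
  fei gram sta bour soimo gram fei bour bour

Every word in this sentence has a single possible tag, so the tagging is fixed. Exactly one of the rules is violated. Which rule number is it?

2

Fixed tagging: R R A A V R R A A.
Checking each rule: R1 pass, R2 fail, R3 pass, R4 pass, R5 pass.
Only rule 2 fails.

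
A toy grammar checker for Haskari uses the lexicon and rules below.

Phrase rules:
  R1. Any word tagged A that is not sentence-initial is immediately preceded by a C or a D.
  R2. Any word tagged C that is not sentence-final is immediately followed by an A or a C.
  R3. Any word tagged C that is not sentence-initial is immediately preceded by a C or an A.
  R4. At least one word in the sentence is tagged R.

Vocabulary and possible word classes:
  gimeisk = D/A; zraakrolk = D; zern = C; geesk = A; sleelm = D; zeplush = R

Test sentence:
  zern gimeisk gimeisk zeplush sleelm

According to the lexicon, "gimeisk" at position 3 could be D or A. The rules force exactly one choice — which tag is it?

D

Candidates per position — 1:zern {C}; 2:gimeisk {D,A}; 3:gimeisk {D,A}; 4:zeplush {R}; 5:sleelm {D}.
If word 2 were D, no tagging could satisfy rule 2; so word 2 is A.
If word 3 were A, no tagging could satisfy rule 1; so word 3 is D.
That leaves exactly one tagging: C A D R D.
Rule-by-rule: rule 1 ok; rule 2 ok; rule 3 ok; rule 4 ok.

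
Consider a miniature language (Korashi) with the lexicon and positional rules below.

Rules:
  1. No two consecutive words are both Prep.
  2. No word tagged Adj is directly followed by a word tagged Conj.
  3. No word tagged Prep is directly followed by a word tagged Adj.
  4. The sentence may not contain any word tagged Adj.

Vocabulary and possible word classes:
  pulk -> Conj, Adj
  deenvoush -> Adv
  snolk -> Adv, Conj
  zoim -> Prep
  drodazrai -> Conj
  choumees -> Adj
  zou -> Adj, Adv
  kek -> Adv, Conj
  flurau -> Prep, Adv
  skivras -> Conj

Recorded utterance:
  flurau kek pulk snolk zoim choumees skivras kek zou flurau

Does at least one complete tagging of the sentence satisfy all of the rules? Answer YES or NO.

Candidates per position — 1:flurau {Prep,Adv}; 2:kek {Adv,Conj}; 3:pulk {Conj,Adj}; 4:snolk {Adv,Conj}; 5:zoim {Prep}; 6:choumees {Adj}; 7:skivras {Conj}; 8:kek {Adv,Conj}; 9:zou {Adj,Adv}; 10:flurau {Prep,Adv}.
Rule 2 cannot be satisfied by any choice of tags from the lexicon.
So there is no consistent tagging.

NO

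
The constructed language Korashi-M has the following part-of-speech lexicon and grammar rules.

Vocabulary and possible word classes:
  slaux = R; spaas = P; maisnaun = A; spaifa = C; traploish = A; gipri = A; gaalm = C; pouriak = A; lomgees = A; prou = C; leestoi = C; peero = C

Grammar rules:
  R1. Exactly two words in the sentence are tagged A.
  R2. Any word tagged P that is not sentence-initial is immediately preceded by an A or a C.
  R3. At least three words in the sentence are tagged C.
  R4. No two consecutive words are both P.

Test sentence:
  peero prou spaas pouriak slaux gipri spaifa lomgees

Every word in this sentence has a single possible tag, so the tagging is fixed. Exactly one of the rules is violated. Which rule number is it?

Fixed tagging: C C P A R A C A.
Applying the rules: R1 violated, R2 holds, R3 holds, R4 holds.
Only rule 1 fails.

1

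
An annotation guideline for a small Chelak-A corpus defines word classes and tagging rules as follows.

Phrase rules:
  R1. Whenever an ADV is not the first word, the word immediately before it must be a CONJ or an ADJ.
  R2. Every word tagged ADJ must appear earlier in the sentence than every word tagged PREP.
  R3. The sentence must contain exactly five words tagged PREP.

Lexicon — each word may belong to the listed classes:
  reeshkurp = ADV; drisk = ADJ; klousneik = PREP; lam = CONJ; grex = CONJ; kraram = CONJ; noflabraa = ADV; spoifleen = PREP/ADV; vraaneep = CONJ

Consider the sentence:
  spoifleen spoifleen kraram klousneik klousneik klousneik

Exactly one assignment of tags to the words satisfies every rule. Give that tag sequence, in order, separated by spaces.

PREP PREP CONJ PREP PREP PREP

Candidates per position — 1:spoifleen {PREP,ADV}; 2:spoifleen {PREP,ADV}; 3:kraram {CONJ}; 4:klousneik {PREP}; 5:klousneik {PREP}; 6:klousneik {PREP}.
Word 1 cannot be ADV — rule 3 would then fail for every completion. It is PREP.
Word 2 cannot be ADV — rule 1 would then fail for every completion. It is PREP.
So the tagging must be: PREP PREP CONJ PREP PREP PREP.
Check: rule 1 holds; rule 2 holds; rule 3 holds.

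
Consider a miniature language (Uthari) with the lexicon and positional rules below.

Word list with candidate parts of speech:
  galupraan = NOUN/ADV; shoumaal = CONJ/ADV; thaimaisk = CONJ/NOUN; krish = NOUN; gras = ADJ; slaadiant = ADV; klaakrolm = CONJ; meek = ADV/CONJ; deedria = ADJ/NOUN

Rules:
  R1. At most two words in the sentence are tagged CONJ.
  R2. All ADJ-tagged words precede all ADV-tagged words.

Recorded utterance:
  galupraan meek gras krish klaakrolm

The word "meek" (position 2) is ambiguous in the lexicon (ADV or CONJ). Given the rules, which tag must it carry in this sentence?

Candidates per position — 1:galupraan {NOUN,ADV}; 2:meek {ADV,CONJ}; 3:gras {ADJ}; 4:krish {NOUN}; 5:klaakrolm {CONJ}.
Position 1: ADV is ruled out by rule 2; that leaves NOUN.
Position 2: ADV is ruled out by rule 2; that leaves CONJ.
The unique satisfying tagging is: NOUN CONJ ADJ NOUN CONJ.
Verifying each rule — rule 1 ok; rule 2 ok.

CONJ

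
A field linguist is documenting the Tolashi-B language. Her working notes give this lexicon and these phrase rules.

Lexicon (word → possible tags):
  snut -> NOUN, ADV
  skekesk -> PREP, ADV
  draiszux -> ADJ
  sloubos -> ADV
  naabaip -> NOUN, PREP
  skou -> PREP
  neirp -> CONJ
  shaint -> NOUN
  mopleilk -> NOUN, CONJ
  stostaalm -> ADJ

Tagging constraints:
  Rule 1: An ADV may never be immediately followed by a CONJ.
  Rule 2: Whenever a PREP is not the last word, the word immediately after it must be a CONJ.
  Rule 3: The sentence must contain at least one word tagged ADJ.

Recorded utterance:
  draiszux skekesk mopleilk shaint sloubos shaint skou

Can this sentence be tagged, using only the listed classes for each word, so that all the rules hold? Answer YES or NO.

YES

Candidates per position — 1:draiszux {ADJ}; 2:skekesk {PREP,ADV}; 3:mopleilk {NOUN,CONJ}; 4:shaint {NOUN}; 5:sloubos {ADV}; 6:shaint {NOUN}; 7:skou {PREP}.
One satisfying assignment: ADJ PREP CONJ NOUN ADV NOUN PREP.
Verifying each rule — rule 1 ✓; rule 2 ✓; rule 3 ✓.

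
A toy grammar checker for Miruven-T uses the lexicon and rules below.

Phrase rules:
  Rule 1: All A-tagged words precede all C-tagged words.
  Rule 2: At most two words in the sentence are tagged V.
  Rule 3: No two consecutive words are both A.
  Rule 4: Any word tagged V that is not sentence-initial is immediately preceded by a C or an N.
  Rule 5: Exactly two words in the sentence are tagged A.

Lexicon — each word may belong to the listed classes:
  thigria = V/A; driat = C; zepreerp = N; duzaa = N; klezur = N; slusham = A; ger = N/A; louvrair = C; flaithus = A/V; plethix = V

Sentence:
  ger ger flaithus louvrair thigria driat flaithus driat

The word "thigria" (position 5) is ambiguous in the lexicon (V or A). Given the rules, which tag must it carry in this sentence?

Candidates per position — 1:ger {N,A}; 2:ger {N,A}; 3:flaithus {A,V}; 4:louvrair {C}; 5:thigria {V,A}; 6:driat {C}; 7:flaithus {A,V}; 8:driat {C}.
Position 5: A is ruled out by rule 1; that leaves V.
Position 7: A is ruled out by rule 1; that leaves V.
Position 3: V is ruled out by rule 2; that leaves A.
Position 2: A is ruled out by rule 3; that leaves N.
Position 1: N is ruled out by rule 5; that leaves A.
That leaves exactly one tagging: A N A C V C V C.
Checking: rule 1 holds; rule 2 holds; rule 3 holds; rule 4 holds; rule 5 holds.

V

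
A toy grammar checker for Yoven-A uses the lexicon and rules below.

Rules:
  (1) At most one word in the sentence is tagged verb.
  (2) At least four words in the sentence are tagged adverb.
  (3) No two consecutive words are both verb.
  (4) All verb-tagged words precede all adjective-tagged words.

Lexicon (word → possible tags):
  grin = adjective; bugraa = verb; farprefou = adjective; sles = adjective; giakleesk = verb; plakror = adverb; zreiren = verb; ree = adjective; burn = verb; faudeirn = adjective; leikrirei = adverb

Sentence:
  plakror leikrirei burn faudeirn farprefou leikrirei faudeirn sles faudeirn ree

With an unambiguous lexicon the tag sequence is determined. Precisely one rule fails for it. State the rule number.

2

Fixed tagging: adverb adverb verb adjective adjective adverb adjective adjective adjective adjective.
Rule check: R1 ✓, R2 ✗, R3 ✓, R4 ✓.
Only rule 2 fails.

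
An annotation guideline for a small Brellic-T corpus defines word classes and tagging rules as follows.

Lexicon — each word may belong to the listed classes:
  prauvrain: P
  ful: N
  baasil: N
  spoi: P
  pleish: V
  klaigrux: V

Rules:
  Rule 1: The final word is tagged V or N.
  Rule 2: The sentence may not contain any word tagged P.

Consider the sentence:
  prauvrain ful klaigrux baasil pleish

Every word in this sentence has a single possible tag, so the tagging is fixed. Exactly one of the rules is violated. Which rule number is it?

2

Fixed tagging: P N V N V.
Rule check: R1 ✓, R2 ✗.
Only rule 2 fails.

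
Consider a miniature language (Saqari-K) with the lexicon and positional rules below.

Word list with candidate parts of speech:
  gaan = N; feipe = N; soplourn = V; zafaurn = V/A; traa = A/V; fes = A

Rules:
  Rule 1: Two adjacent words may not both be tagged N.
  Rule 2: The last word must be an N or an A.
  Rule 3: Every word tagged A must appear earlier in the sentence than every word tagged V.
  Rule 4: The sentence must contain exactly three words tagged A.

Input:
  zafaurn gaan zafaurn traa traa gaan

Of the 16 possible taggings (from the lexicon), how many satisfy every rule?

Candidates per position — 1:zafaurn {V,A}; 2:gaan {N}; 3:zafaurn {V,A}; 4:traa {A,V}; 5:traa {A,V}; 6:gaan {N}.
There are 16 candidate sequences in total.
The sequences that satisfy every rule: A N A A V N.
Count = 1.

1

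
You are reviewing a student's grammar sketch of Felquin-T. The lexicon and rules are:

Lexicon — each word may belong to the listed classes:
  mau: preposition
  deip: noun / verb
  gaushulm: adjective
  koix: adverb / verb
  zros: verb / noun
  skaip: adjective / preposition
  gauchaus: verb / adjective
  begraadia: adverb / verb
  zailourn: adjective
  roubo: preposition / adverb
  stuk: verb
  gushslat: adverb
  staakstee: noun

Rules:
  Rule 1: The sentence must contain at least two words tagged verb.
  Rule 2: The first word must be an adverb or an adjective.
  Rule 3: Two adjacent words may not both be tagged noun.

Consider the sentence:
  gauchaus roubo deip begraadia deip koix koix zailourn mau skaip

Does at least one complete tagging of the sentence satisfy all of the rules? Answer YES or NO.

YES

Candidates per position — 1:gauchaus {verb,adjective}; 2:roubo {preposition,adverb}; 3:deip {noun,verb}; 4:begraadia {adverb,verb}; 5:deip {noun,verb}; 6:koix {adverb,verb}; 7:koix {adverb,verb}; 8:zailourn {adjective}; 9:mau {preposition}; 10:skaip {adjective,preposition}.
One satisfying assignment: adjective preposition verb adverb verb adverb adverb adjective preposition preposition.
Check: rule 1 ok; rule 2 ok; rule 3 ok.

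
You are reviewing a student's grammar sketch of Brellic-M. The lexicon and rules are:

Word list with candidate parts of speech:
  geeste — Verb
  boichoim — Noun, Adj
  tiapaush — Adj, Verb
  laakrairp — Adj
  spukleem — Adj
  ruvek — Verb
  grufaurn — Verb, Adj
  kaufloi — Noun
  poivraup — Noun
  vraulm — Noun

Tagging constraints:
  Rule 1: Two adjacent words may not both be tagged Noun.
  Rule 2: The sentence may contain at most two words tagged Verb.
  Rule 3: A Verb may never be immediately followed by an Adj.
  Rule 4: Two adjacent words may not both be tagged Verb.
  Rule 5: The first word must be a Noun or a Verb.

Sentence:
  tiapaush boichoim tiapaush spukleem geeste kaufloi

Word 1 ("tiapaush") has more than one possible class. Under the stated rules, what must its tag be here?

Verb

Candidates per position — 1:tiapaush {Adj,Verb}; 2:boichoim {Noun,Adj}; 3:tiapaush {Adj,Verb}; 4:spukleem {Adj}; 5:geeste {Verb}; 6:kaufloi {Noun}.
At position 1, choosing Adj makes rule 5 impossible to satisfy; hence Verb.
At position 2, choosing Adj makes rule 3 impossible to satisfy; hence Noun.
At position 3, choosing Verb makes rule 2 impossible to satisfy; hence Adj.
That leaves exactly one tagging: Verb Noun Adj Adj Verb Noun.
Verifying each rule — rule 1 satisfied; rule 2 satisfied; rule 3 satisfied; rule 4 satisfied; rule 5 satisfied.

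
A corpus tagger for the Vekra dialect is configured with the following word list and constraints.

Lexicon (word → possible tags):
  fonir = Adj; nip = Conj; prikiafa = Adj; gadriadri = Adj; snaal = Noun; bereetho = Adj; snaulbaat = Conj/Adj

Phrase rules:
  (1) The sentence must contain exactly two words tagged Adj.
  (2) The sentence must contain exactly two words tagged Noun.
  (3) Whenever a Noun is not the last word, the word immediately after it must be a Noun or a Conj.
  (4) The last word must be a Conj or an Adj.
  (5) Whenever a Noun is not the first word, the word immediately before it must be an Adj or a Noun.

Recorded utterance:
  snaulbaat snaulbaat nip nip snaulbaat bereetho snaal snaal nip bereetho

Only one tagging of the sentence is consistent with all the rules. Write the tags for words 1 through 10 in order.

Conj Conj Conj Conj Conj Adj Noun Noun Conj Adj

Candidates per position — 1:snaulbaat {Conj,Adj}; 2:snaulbaat {Conj,Adj}; 3:nip {Conj}; 4:nip {Conj}; 5:snaulbaat {Conj,Adj}; 6:bereetho {Adj}; 7:snaal {Noun}; 8:snaal {Noun}; 9:nip {Conj}; 10:bereetho {Adj}.
If word 1 were Adj, no tagging could satisfy rule 1; so word 1 is Conj.
If word 2 were Adj, no tagging could satisfy rule 1; so word 2 is Conj.
If word 5 were Adj, no tagging could satisfy rule 1; so word 5 is Conj.
So the tagging must be: Conj Conj Conj Conj Conj Adj Noun Noun Conj Adj.
Check: rule 1 satisfied; rule 2 satisfied; rule 3 satisfied; rule 4 satisfied; rule 5 satisfied.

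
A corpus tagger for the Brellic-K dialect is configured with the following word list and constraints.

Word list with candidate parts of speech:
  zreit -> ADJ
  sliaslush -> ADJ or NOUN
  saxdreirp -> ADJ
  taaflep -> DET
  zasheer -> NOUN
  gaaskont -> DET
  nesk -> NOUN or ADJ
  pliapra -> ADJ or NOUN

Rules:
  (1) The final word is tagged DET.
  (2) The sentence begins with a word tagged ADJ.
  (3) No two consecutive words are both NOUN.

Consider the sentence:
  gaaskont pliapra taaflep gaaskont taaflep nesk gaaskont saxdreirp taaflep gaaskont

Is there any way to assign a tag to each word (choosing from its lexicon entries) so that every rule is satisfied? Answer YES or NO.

Candidates per position — 1:gaaskont {DET}; 2:pliapra {ADJ,NOUN}; 3:taaflep {DET}; 4:gaaskont {DET}; 5:taaflep {DET}; 6:nesk {NOUN,ADJ}; 7:gaaskont {DET}; 8:saxdreirp {ADJ}; 9:taaflep {DET}; 10:gaaskont {DET}.
Rule 2 cannot be satisfied by any choice of tags from the lexicon.
So there is no consistent tagging.

NO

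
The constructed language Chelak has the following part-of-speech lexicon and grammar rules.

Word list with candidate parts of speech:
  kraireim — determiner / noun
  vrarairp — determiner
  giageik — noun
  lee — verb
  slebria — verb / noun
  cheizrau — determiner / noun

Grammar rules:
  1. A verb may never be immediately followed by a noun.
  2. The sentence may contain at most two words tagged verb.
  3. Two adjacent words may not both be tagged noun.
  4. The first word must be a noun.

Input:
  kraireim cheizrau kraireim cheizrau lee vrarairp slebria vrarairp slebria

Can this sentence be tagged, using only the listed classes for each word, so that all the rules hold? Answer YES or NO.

YES

Candidates per position — 1:kraireim {determiner,noun}; 2:cheizrau {determiner,noun}; 3:kraireim {determiner,noun}; 4:cheizrau {determiner,noun}; 5:lee {verb}; 6:vrarairp {determiner}; 7:slebria {verb,noun}; 8:vrarairp {determiner}; 9:slebria {verb,noun}.
One satisfying assignment: noun determiner determiner determiner verb determiner noun determiner verb.
Check: rule 1 satisfied; rule 2 satisfied; rule 3 satisfied; rule 4 satisfied.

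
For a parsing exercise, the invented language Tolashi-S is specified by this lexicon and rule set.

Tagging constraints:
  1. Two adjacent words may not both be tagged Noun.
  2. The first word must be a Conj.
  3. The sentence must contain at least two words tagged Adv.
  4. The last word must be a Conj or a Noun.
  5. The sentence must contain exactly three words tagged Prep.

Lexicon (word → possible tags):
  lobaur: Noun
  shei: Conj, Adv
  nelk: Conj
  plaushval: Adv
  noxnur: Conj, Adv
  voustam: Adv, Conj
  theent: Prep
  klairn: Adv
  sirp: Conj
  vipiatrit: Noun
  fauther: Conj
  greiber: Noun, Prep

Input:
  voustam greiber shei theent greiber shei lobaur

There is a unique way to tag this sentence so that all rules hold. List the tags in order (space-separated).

Conj Prep Adv Prep Prep Adv Noun

Candidates per position — 1:voustam {Adv,Conj}; 2:greiber {Noun,Prep}; 3:shei {Conj,Adv}; 4:theent {Prep}; 5:greiber {Noun,Prep}; 6:shei {Conj,Adv}; 7:lobaur {Noun}.
Position 1: Adv is ruled out by rule 2; that leaves Conj.
Position 2: Noun is ruled out by rule 5; that leaves Prep.
Position 3: Conj is ruled out by rule 3; that leaves Adv.
Position 5: Noun is ruled out by rule 5; that leaves Prep.
Position 6: Conj is ruled out by rule 3; that leaves Adv.
The only consistent sequence is: Conj Prep Adv Prep Prep Adv Noun.
Verifying each rule — rule 1 ✓; rule 2 ✓; rule 3 ✓; rule 4 ✓; rule 5 ✓.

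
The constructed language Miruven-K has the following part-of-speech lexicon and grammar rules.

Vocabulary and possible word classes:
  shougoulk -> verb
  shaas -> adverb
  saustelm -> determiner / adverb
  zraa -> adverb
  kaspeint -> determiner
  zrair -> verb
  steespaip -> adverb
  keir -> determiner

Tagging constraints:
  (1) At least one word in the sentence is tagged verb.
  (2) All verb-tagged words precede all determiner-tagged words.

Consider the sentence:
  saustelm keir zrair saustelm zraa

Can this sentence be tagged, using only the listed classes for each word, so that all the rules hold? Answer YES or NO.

Candidates per position — 1:saustelm {determiner,adverb}; 2:keir {determiner}; 3:zrair {verb}; 4:saustelm {determiner,adverb}; 5:zraa {adverb}.
Rule 2 cannot be satisfied by any choice of tags from the lexicon.
So there is no consistent tagging.

NO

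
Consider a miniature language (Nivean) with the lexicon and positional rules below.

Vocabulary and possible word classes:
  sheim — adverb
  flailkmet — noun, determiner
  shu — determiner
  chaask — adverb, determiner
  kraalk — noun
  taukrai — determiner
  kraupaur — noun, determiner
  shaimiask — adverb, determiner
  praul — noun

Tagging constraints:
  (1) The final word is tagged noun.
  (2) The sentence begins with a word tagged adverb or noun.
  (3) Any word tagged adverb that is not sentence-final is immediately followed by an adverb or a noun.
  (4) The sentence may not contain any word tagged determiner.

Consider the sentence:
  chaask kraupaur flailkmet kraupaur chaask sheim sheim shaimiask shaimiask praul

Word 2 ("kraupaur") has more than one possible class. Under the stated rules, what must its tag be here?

Candidates per position — 1:chaask {adverb,determiner}; 2:kraupaur {noun,determiner}; 3:flailkmet {noun,determiner}; 4:kraupaur {noun,determiner}; 5:chaask {adverb,determiner}; 6:sheim {adverb}; 7:sheim {adverb}; 8:shaimiask {adverb,determiner}; 9:shaimiask {adverb,determiner}; 10:praul {noun}.
At position 1, choosing determiner makes rule 2 impossible to satisfy; hence adverb.
At position 2, choosing determiner makes rule 3 impossible to satisfy; hence noun.
At position 3, choosing determiner makes rule 4 impossible to satisfy; hence noun.
At position 4, choosing determiner makes rule 4 impossible to satisfy; hence noun.
At position 5, choosing determiner makes rule 4 impossible to satisfy; hence adverb.
At position 8, choosing determiner makes rule 3 impossible to satisfy; hence adverb.
At position 9, choosing determiner makes rule 3 impossible to satisfy; hence adverb.
The unique satisfying tagging is: adverb noun noun noun adverb adverb adverb adverb adverb noun.
Check: rule 1 satisfied; rule 2 satisfied; rule 3 satisfied; rule 4 satisfied.

noun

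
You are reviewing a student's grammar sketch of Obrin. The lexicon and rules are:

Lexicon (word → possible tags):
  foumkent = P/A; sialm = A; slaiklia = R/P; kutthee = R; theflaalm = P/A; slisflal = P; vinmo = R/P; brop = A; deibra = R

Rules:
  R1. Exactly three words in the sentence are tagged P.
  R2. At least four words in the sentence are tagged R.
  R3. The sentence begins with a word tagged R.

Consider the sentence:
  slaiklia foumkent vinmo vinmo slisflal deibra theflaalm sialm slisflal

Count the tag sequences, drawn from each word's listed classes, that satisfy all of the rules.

2

Candidates per position — 1:slaiklia {R,P}; 2:foumkent {P,A}; 3:vinmo {R,P}; 4:vinmo {R,P}; 5:slisflal {P}; 6:deibra {R}; 7:theflaalm {P,A}; 8:sialm {A}; 9:slisflal {P}.
There are 32 candidate sequences in total.
The sequences that satisfy every rule: R P R R P R A A P; R A R R P R P A P.
Count = 2.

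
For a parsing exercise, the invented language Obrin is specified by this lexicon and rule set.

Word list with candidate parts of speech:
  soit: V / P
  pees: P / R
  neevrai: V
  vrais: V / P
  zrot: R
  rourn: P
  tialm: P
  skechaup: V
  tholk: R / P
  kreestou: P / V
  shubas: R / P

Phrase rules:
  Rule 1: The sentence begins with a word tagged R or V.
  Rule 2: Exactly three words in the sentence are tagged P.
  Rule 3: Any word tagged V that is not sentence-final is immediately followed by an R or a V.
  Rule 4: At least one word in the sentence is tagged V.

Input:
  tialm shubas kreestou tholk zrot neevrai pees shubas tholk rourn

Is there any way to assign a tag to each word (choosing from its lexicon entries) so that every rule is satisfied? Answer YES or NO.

NO

Candidates per position — 1:tialm {P}; 2:shubas {R,P}; 3:kreestou {P,V}; 4:tholk {R,P}; 5:zrot {R}; 6:neevrai {V}; 7:pees {P,R}; 8:shubas {R,P}; 9:tholk {R,P}; 10:rourn {P}.
Rule 1 cannot be satisfied by any choice of tags from the lexicon.
So there is no consistent tagging.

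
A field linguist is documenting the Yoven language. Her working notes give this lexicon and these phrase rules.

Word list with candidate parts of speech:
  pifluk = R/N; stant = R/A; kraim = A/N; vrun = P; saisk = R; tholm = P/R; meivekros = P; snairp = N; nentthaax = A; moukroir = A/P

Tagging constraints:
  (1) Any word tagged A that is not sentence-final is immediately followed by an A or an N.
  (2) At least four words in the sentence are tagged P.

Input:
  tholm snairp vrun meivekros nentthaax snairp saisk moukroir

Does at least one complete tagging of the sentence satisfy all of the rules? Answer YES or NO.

YES

Candidates per position — 1:tholm {P,R}; 2:snairp {N}; 3:vrun {P}; 4:meivekros {P}; 5:nentthaax {A}; 6:snairp {N}; 7:saisk {R}; 8:moukroir {A,P}.
One satisfying assignment: P N P P A N R P.
Verifying each rule — rule 1 satisfied; rule 2 satisfied.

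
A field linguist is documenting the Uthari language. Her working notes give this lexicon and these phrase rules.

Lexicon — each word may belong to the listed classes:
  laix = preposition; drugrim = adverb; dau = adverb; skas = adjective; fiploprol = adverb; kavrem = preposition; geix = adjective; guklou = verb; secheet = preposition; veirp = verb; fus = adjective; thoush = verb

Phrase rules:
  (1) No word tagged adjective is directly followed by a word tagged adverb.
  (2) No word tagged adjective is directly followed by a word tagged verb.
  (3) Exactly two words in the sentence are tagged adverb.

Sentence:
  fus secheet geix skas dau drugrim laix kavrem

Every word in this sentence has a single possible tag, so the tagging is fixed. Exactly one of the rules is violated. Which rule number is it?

Fixed tagging: adjective preposition adjective adjective adverb adverb preposition preposition.
Rule check: R1 violated, R2 holds, R3 holds.
Only rule 1 fails.

1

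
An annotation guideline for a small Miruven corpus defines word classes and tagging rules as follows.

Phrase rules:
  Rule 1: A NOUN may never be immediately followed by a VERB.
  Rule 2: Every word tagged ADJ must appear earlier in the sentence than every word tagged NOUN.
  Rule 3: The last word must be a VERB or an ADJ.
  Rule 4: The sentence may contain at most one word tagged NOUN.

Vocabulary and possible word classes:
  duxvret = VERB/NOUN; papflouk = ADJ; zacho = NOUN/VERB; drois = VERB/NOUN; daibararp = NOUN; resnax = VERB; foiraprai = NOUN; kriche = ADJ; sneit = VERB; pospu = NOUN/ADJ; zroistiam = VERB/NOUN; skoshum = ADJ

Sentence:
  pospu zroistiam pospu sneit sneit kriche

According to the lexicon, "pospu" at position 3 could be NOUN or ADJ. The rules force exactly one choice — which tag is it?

ADJ

Candidates per position — 1:pospu {NOUN,ADJ}; 2:zroistiam {VERB,NOUN}; 3:pospu {NOUN,ADJ}; 4:sneit {VERB}; 5:sneit {VERB}; 6:kriche {ADJ}.
Position 1: tagging it NOUN would leave rule 2 unsatisfiable, so it must be ADJ.
Position 2: tagging it NOUN would leave rule 2 unsatisfiable, so it must be VERB.
Position 3: tagging it NOUN would leave rule 1 unsatisfiable, so it must be ADJ.
So the tagging must be: ADJ VERB ADJ VERB VERB ADJ.
Verifying each rule — rule 1 ✓; rule 2 ✓; rule 3 ✓; rule 4 ✓.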